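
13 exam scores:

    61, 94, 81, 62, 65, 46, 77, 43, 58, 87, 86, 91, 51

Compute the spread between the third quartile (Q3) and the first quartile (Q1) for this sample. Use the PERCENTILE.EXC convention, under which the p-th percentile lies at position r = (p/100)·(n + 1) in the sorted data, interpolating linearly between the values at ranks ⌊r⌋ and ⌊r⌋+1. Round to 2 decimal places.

Sorted: 43, 46, 51, 58, 61, 62, 65, 77, 81, 86, 87, 91, 94.
n = 13.
P25: r = 3.5; ranks 3–4 are 51, 58; interpolating gives 54.5.
P75: r = 10.5; ranks 10–11 are 86, 87; interpolating gives 86.5.
Difference: 86.5 − 54.5 = 32.

32.00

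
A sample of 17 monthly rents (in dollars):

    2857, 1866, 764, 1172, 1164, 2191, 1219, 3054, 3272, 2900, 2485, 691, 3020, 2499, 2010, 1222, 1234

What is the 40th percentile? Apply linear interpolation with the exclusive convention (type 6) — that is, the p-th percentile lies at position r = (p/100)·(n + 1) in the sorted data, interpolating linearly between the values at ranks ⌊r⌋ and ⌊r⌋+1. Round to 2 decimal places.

Sorted: 691, 764, 1164, 1172, 1219, 1222, 1234, 1866, 2010, 2191, 2485, 2499, 2857, 2900, 3020, 3054, 3272.
n = 17.
r = (40/100)·(17 + 1) = 7.2.
Rank 7 is 1234 and rank 8 is 1866.
Interpolate: 1234 + 0.2·(1866 − 1234) = 1234 + 0.2·632 = 1360.4.

1360.40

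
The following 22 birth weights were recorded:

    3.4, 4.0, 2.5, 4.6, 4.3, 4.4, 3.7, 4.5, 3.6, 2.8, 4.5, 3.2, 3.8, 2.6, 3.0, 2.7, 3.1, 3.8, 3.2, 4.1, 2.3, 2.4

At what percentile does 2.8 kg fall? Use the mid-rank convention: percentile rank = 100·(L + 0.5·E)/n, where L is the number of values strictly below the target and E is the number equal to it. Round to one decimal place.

25.0

Sorted: 2.3, 2.4, 2.5, 2.6, 2.7, 2.8, 3.0, 3.1, 3.2, 3.2, 3.4, 3.6, 3.7, 3.8, 3.8, 4.0, 4.1, 4.3, 4.4, 4.5, 4.5, 4.6.
Count below 2.8: L = 5; count equal: E = 1; n = 22.
Percentile rank = 100·(5 + 0.5·1)/22 = 100·5.5/22 = 25.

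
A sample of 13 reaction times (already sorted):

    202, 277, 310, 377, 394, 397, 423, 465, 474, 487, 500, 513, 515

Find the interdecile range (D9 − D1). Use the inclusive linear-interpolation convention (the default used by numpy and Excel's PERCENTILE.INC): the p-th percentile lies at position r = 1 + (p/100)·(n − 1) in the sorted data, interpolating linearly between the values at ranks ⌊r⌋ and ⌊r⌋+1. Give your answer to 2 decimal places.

226.80

n = 13.
P10: r = 2.2; ranks 2–3 are 277, 310; interpolating gives 283.6.
P90: r = 11.8; ranks 11–12 are 500, 513; interpolating gives 510.4.
Difference: 510.4 − 283.6 = 226.8.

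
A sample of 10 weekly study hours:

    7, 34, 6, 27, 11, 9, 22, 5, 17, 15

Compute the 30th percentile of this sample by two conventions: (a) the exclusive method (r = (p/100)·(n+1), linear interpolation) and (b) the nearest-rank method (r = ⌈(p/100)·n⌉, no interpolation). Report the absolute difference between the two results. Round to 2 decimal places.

Sorted: 5, 6, 7, 9, 11, 15, 17, 22, 27, 34.
n = 10.
(a) r = 3.3; between ranks 3 (7) and 4 (9): 7.6.
(b) the nearest-rank method: rank 3 → 7.
|7.6 − 7| = 0.6.

0.60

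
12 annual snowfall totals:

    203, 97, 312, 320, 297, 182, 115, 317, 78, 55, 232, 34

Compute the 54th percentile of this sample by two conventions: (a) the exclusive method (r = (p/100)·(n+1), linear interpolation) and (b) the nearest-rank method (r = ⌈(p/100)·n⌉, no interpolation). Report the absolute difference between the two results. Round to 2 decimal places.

0.58

Sorted: 34, 55, 78, 97, 115, 182, 203, 232, 297, 312, 317, 320.
n = 12.
(a) r = 7.02; between ranks 7 (203) and 8 (232): 203.58.
(b) the nearest-rank method: rank 7 → 203.
|203.58 − 203| = 0.58.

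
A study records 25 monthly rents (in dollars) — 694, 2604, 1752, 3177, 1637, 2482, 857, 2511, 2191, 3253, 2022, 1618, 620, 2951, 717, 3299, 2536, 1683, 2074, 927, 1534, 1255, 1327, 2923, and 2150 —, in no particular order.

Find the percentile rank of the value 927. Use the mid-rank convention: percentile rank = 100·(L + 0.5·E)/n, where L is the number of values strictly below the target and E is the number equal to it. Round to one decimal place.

Sorted: 620, 694, 717, 857, 927, 1255, 1327, 1534, 1618, 1637, 1683, 1752, 2022, 2074, 2150, 2191, 2482, 2511, 2536, 2604, 2923, 2951, 3177, 3253, 3299.
Count below 927: L = 4; count equal: E = 1; n = 25.
Percentile rank = 100·(4 + 0.5·1)/25 = 100·4.5/25 = 18.

18.0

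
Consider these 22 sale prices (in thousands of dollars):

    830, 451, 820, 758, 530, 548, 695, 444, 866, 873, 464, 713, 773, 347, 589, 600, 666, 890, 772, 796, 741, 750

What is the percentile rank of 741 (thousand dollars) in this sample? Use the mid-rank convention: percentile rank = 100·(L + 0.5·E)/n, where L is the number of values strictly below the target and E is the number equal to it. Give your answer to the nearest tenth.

Sorted: 347, 444, 451, 464, 530, 548, 589, 600, 666, 695, 713, 741, 750, 758, 772, 773, 796, 820, 830, 866, 873, 890.
Count below 741: L = 11; count equal: E = 1; n = 22.
Percentile rank = 100·(11 + 0.5·1)/22 = 100·11.5/22 = 52.27.

52.3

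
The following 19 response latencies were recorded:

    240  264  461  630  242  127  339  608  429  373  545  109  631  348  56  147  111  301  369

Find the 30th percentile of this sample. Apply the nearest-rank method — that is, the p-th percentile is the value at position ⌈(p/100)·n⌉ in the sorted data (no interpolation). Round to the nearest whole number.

240

Sorted: 56, 109, 111, 127, 147, 240, 242, 264, 301, 339, 348, 369, 373, 429, 461, 545, 608, 630, 631.
n = 19.
Position = ⌈30/100 · 19⌉ = ⌈5.7⌉ = 6.
The value at rank 6 is 240.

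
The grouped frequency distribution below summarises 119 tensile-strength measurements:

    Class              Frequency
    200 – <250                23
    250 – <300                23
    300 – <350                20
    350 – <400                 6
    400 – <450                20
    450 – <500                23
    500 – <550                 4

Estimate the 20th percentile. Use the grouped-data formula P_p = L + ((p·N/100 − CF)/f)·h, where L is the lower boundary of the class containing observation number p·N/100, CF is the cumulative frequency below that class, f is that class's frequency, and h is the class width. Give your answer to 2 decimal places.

N = 119; target position k = 20/100 · 119 = 23.8.
Cumulative frequencies: 23, 46, 66, 72, 92, 115, 119.
Observation 23.8 falls in the class 250 – <300.
L = 250, CF = 23, f = 23, h = 50.
P20 = 250 + ((23.8 − 23)/23)·50 = 250 + 1.73913 = 251.739.

251.74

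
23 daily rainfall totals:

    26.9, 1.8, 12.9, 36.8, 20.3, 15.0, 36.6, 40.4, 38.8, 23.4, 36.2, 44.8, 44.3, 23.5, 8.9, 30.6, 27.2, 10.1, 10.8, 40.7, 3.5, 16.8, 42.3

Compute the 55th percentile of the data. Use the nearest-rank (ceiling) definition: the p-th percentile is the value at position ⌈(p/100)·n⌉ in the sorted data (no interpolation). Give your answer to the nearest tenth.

Sorted: 1.8, 3.5, 8.9, 10.1, 10.8, 12.9, 15.0, 16.8, 20.3, 23.4, 23.5, 26.9, 27.2, 30.6, 36.2, 36.6, 36.8, 38.8, 40.4, 40.7, 42.3, 44.3, 44.8.
n = 23.
Position = ⌈55/100 · 23⌉ = ⌈12.65⌉ = 13.
The value at rank 13 is 27.2.

27.2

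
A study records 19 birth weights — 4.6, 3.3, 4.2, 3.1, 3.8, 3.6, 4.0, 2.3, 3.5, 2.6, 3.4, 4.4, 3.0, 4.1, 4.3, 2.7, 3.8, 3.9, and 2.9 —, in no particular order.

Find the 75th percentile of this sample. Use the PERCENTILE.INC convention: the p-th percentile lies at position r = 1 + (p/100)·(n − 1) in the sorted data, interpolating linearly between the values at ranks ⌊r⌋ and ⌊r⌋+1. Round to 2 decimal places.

Sorted: 2.3, 2.6, 2.7, 2.9, 3.0, 3.1, 3.3, 3.4, 3.5, 3.6, 3.8, 3.8, 3.9, 4.0, 4.1, 4.2, 4.3, 4.4, 4.6.
n = 19.
r = 1 + (75/100)·(19 − 1) = 1 + 13.5 = 14.5.
Rank 14 is 4.0 and rank 15 is 4.1.
Interpolate: 4.0 + 0.5·(4.1 − 4.0) = 4.0 + 0.5·0.1 = 4.05.

4.05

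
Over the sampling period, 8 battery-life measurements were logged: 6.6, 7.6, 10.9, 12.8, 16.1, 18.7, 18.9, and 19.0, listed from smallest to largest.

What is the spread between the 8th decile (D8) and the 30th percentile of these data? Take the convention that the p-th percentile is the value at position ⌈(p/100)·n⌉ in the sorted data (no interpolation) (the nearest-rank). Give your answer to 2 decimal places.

8.00

n = 8.
P30: rank ⌈30/100·8⌉ = 3 → 10.9.
P80: rank ⌈80/100·8⌉ = 7 → 18.9.
Difference: 18.9 − 10.9 = 8.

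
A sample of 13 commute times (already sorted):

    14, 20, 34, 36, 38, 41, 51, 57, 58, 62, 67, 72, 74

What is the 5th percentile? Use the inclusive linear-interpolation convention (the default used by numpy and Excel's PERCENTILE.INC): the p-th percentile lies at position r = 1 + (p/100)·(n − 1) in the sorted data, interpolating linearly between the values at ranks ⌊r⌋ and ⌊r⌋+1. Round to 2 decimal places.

n = 13.
r = 1 + (5/100)·(13 − 1) = 1 + 0.6 = 1.6.
Rank 1 is 14 and rank 2 is 20.
Interpolate: 14 + 0.6·(20 − 14) = 14 + 0.6·6 = 17.6.

17.60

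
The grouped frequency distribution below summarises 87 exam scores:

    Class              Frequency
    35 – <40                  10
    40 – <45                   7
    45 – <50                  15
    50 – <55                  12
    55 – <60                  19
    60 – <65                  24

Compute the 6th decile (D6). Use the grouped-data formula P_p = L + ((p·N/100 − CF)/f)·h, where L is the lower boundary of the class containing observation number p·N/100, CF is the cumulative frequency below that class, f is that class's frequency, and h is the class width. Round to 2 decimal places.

57.16

N = 87; target position k = 60/100 · 87 = 52.2.
Cumulative frequencies: 10, 17, 32, 44, 63, 87.
Observation 52.2 falls in the class 55 – <60.
L = 55, CF = 44, f = 19, h = 5.
P60 = 55 + ((52.2 − 44)/19)·5 = 55 + 2.15789 = 57.1579.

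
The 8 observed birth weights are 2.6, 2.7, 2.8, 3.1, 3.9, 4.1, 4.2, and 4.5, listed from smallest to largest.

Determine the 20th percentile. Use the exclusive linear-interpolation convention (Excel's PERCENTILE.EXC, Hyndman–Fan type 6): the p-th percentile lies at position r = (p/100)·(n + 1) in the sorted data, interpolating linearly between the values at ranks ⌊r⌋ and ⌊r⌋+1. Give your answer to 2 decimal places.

2.68

n = 8.
r = (20/100)·(8 + 1) = 1.8.
Rank 1 is 2.6 and rank 2 is 2.7.
Interpolate: 2.6 + 0.8·(2.7 − 2.6) = 2.6 + 0.8·0.1 = 2.68.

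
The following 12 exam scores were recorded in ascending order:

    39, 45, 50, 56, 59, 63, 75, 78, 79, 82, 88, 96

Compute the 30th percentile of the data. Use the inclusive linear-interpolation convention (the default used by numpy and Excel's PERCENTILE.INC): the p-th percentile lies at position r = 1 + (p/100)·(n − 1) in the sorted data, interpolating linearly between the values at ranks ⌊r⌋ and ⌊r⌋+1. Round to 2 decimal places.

n = 12.
r = 1 + (30/100)·(12 − 1) = 1 + 3.3 = 4.3.
Rank 4 is 56 and rank 5 is 59.
Interpolate: 56 + 0.3·(59 − 56) = 56 + 0.3·3 = 56.9.

56.90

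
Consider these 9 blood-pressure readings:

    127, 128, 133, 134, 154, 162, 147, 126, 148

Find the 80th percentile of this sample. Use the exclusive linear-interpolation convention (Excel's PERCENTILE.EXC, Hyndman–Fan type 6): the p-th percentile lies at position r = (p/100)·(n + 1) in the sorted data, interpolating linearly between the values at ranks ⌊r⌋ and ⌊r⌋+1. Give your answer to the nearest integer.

154

Sorted: 126, 127, 128, 133, 134, 147, 148, 154, 162.
n = 9.
r = (80/100)·(9 + 1) = 8.
r is an integer, so P80 is the value at rank 8: 154.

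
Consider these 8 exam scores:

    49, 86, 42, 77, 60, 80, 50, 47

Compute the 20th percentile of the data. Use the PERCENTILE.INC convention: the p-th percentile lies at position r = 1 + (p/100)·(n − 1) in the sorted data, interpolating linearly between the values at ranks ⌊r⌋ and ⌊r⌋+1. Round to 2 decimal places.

47.80

Sorted: 42, 47, 49, 50, 60, 77, 80, 86.
n = 8.
r = 1 + (20/100)·(8 − 1) = 1 + 1.4 = 2.4.
Rank 2 is 47 and rank 3 is 49.
Interpolate: 47 + 0.4·(49 − 47) = 47 + 0.4·2 = 47.8.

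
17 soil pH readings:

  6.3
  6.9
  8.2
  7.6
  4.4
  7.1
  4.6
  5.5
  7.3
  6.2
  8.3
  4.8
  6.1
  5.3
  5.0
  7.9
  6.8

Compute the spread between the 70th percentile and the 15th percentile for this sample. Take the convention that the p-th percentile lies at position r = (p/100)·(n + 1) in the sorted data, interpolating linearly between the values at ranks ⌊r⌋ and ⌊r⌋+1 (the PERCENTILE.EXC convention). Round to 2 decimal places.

Sorted: 4.4, 4.6, 4.8, 5.0, 5.3, 5.5, 6.1, 6.2, 6.3, 6.8, 6.9, 7.1, 7.3, 7.6, 7.9, 8.2, 8.3.
n = 17.
P15: r = 2.7; ranks 2–3 are 4.6, 4.8; interpolating gives 4.74.
P70: r = 12.6; ranks 12–13 are 7.1, 7.3; interpolating gives 7.22.
Difference: 7.22 − 4.74 = 2.48.

2.48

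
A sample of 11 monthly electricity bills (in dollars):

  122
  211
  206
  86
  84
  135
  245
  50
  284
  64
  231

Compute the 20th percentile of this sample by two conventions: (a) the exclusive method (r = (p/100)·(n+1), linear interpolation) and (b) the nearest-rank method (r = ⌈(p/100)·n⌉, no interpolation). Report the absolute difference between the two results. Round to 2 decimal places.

12.00

Sorted: 50, 64, 84, 86, 122, 135, 206, 211, 231, 245, 284.
n = 11.
(a) r = 2.4; between ranks 2 (64) and 3 (84): 72.
(b) the nearest-rank method: rank 3 → 84.
|72 − 84| = 12.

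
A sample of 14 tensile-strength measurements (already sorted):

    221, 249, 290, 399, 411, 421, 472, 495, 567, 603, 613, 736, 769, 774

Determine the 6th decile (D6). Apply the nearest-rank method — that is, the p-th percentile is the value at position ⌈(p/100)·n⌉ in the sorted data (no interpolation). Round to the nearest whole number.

567

n = 14.
Position = ⌈60/100 · 14⌉ = ⌈8.4⌉ = 9.
The value at rank 9 is 567.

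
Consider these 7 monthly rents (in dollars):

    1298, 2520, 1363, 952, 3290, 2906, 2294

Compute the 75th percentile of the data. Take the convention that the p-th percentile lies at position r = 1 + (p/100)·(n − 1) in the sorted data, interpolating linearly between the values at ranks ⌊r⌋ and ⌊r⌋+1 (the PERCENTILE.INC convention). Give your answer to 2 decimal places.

Sorted: 952, 1298, 1363, 2294, 2520, 2906, 3290.
n = 7.
r = 1 + (75/100)·(7 − 1) = 1 + 4.5 = 5.5.
Rank 5 is 2520 and rank 6 is 2906.
Interpolate: 2520 + 0.5·(2906 − 2520) = 2520 + 0.5·386 = 2713.

2713.00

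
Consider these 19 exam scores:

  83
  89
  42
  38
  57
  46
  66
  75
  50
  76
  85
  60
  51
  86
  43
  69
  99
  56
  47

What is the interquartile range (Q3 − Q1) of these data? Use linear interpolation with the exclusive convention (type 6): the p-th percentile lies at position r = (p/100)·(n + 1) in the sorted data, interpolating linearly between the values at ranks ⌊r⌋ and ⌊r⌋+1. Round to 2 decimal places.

36.00

Sorted: 38, 42, 43, 46, 47, 50, 51, 56, 57, 60, 66, 69, 75, 76, 83, 85, 86, 89, 99.
n = 19.
P25: r = 5 (integer) → 47.
P75: r = 15 (integer) → 83.
Difference: 83 − 47 = 36.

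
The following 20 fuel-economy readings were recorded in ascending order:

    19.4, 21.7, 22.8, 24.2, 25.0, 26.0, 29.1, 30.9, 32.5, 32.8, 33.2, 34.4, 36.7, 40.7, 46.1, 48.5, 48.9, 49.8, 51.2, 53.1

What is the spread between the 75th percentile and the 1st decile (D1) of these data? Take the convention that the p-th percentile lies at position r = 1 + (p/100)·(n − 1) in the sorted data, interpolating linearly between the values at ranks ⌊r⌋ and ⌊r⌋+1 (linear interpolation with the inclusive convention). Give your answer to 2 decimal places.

24.01

n = 20.
P10: r = 2.9; ranks 2–3 are 21.7, 22.8; interpolating gives 22.69.
P75: r = 15.25; ranks 15–16 are 46.1, 48.5; interpolating gives 46.7.
Difference: 46.7 − 22.69 = 24.01.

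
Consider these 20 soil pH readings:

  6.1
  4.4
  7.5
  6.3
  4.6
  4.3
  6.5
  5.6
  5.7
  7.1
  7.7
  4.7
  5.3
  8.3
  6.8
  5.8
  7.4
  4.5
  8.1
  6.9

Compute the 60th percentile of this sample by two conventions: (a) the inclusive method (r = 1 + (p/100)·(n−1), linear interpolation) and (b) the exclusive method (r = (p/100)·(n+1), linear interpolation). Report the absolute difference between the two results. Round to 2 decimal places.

0.06

Sorted: 4.3, 4.4, 4.5, 4.6, 4.7, 5.3, 5.6, 5.7, 5.8, 6.1, 6.3, 6.5, 6.8, 6.9, 7.1, 7.4, 7.5, 7.7, 8.1, 8.3.
n = 20.
(a) r = 12.4; between ranks 12 (6.5) and 13 (6.8): 6.62.
(b) r = 12.6; between ranks 12 (6.5) and 13 (6.8): 6.68.
|6.62 − 6.68| = 0.06.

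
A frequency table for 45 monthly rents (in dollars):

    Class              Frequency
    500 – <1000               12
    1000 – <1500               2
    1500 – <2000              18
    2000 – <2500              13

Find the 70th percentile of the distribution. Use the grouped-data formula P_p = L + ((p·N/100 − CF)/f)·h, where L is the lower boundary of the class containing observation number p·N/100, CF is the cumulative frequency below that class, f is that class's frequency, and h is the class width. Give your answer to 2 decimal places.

N = 45; target position k = 70/100 · 45 = 31.5.
Cumulative frequencies: 12, 14, 32, 45.
Observation 31.5 falls in the class 1500 – <2000.
L = 1500, CF = 14, f = 18, h = 500.
P70 = 1500 + ((31.5 − 14)/18)·500 = 1500 + 486.111 = 1986.11.

1986.11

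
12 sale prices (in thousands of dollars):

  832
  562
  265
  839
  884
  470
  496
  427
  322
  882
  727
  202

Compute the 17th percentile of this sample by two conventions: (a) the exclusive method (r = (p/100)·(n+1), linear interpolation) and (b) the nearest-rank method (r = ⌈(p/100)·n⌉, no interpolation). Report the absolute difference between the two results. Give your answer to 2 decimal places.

45.03

Sorted: 202, 265, 322, 427, 470, 496, 562, 727, 832, 839, 882, 884.
n = 12.
(a) r = 2.21; between ranks 2 (265) and 3 (322): 276.97.
(b) the nearest-rank method: rank 3 → 322.
|276.97 − 322| = 45.03.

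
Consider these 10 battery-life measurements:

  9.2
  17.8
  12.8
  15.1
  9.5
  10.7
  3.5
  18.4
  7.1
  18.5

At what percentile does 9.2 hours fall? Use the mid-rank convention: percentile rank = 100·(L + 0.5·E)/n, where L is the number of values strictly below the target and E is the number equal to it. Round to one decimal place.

Sorted: 3.5, 7.1, 9.2, 9.5, 10.7, 12.8, 15.1, 17.8, 18.4, 18.5.
Count below 9.2: L = 2; count equal: E = 1; n = 10.
Percentile rank = 100·(2 + 0.5·1)/10 = 100·2.5/10 = 25.

25.0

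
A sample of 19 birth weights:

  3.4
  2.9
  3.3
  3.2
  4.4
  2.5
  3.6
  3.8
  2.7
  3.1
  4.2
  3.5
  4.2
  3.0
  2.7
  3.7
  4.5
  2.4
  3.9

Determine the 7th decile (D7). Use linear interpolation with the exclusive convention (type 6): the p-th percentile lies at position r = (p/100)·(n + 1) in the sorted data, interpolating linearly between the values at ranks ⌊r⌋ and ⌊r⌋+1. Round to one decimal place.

Sorted: 2.4, 2.5, 2.7, 2.7, 2.9, 3.0, 3.1, 3.2, 3.3, 3.4, 3.5, 3.6, 3.7, 3.8, 3.9, 4.2, 4.2, 4.4, 4.5.
n = 19.
r = (70/100)·(19 + 1) = 14.
r is an integer, so P70 is the value at rank 14: 3.8.

3.8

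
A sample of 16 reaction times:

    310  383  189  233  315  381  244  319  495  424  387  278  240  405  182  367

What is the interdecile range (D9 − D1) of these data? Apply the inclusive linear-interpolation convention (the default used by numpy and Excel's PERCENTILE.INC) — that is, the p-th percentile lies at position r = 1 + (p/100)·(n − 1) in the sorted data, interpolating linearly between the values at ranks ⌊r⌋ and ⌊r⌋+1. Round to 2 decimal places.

Sorted: 182, 189, 233, 240, 244, 278, 310, 315, 319, 367, 381, 383, 387, 405, 424, 495.
n = 16.
P10: r = 2.5; ranks 2–3 are 189, 233; interpolating gives 211.
P90: r = 14.5; ranks 14–15 are 405, 424; interpolating gives 414.5.
Difference: 414.5 − 211 = 203.5.

203.50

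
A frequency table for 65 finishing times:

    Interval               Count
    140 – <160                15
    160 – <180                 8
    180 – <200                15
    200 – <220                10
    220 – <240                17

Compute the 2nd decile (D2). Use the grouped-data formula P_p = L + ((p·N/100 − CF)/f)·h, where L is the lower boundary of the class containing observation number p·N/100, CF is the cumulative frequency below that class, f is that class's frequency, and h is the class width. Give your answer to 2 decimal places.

157.33

N = 65; target position k = 20/100 · 65 = 13.
Cumulative frequencies: 15, 23, 38, 48, 65.
Observation 13 falls in the class 140 – <160.
L = 140, CF = 0, f = 15, h = 20.
P20 = 140 + ((13 − 0)/15)·20 = 140 + 17.3333 = 157.333.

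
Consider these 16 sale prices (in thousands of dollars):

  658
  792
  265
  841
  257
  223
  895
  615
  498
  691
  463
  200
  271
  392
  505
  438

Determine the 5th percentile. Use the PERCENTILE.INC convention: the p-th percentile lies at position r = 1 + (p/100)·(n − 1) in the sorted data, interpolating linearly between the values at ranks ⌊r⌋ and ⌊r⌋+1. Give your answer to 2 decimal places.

Sorted: 200, 223, 257, 265, 271, 392, 438, 463, 498, 505, 615, 658, 691, 792, 841, 895.
n = 16.
r = 1 + (5/100)·(16 − 1) = 1 + 0.75 = 1.75.
Rank 1 is 200 and rank 2 is 223.
Interpolate: 200 + 0.75·(223 − 200) = 200 + 0.75·23 = 217.25.

217.25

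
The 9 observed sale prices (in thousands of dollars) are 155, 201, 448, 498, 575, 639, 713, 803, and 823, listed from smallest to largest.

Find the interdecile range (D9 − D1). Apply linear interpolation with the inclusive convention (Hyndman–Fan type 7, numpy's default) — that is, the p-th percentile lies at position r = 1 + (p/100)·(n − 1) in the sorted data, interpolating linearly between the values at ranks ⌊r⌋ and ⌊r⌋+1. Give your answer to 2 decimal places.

n = 9.
P10: r = 1.8; ranks 1–2 are 155, 201; interpolating gives 191.8.
P90: r = 8.2; ranks 8–9 are 803, 823; interpolating gives 807.
Difference: 807 − 191.8 = 615.2.

615.20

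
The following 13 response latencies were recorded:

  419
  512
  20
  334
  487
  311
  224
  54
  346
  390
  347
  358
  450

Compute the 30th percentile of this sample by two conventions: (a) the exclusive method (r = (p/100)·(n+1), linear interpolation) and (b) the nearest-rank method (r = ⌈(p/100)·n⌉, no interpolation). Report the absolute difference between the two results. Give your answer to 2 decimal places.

4.60

Sorted: 20, 54, 224, 311, 334, 346, 347, 358, 390, 419, 450, 487, 512.
n = 13.
(a) r = 4.2; between ranks 4 (311) and 5 (334): 315.6.
(b) the nearest-rank method: rank 4 → 311.
|315.6 − 311| = 4.6.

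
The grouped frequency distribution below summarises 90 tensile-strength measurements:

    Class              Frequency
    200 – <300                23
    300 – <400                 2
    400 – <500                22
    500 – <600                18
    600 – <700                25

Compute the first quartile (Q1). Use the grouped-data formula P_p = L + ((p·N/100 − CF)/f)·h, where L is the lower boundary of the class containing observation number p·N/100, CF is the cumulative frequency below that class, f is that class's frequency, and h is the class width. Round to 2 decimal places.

N = 90; target position k = 25/100 · 90 = 22.5.
Cumulative frequencies: 23, 25, 47, 65, 90.
Observation 22.5 falls in the class 200 – <300.
L = 200, CF = 0, f = 23, h = 100.
P25 = 200 + ((22.5 − 0)/23)·100 = 200 + 97.8261 = 297.826.

297.83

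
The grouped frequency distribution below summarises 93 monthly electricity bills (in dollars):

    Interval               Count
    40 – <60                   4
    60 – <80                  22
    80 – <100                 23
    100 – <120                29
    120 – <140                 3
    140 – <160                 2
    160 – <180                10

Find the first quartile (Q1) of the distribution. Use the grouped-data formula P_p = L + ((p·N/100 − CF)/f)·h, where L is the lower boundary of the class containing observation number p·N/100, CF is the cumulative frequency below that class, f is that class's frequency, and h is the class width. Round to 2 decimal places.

N = 93; target position k = 25/100 · 93 = 23.25.
Cumulative frequencies: 4, 26, 49, 78, 81, 83, 93.
Observation 23.25 falls in the class 60 – <80.
L = 60, CF = 4, f = 22, h = 20.
P25 = 60 + ((23.25 − 4)/22)·20 = 60 + 17.5 = 77.5.

77.50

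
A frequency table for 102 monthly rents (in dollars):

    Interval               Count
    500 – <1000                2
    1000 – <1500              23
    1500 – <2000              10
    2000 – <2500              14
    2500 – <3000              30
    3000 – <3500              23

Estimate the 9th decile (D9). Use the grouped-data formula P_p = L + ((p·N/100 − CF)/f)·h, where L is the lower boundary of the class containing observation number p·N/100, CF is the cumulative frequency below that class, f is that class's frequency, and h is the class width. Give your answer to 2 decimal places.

3278.26

N = 102; target position k = 90/100 · 102 = 91.8.
Cumulative frequencies: 2, 25, 35, 49, 79, 102.
Observation 91.8 falls in the class 3000 – <3500.
L = 3000, CF = 79, f = 23, h = 500.
P90 = 3000 + ((91.8 − 79)/23)·500 = 3000 + 278.261 = 3278.26.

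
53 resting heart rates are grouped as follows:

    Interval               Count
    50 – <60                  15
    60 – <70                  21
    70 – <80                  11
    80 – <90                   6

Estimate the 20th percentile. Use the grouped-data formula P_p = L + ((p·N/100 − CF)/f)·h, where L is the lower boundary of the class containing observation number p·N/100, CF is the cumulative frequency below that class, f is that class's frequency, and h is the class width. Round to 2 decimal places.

57.07

N = 53; target position k = 20/100 · 53 = 10.6.
Cumulative frequencies: 15, 36, 47, 53.
Observation 10.6 falls in the class 50 – <60.
L = 50, CF = 0, f = 15, h = 10.
P20 = 50 + ((10.6 − 0)/15)·10 = 50 + 7.06667 = 57.0667.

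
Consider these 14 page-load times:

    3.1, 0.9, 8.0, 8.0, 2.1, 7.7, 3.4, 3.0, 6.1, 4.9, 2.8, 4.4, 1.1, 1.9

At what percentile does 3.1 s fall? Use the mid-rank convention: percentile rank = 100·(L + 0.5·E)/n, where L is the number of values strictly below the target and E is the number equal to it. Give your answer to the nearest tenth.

46.4

Sorted: 0.9, 1.1, 1.9, 2.1, 2.8, 3.0, 3.1, 3.4, 4.4, 4.9, 6.1, 7.7, 8.0, 8.0.
Count below 3.1: L = 6; count equal: E = 1; n = 14.
Percentile rank = 100·(6 + 0.5·1)/14 = 100·6.5/14 = 46.43.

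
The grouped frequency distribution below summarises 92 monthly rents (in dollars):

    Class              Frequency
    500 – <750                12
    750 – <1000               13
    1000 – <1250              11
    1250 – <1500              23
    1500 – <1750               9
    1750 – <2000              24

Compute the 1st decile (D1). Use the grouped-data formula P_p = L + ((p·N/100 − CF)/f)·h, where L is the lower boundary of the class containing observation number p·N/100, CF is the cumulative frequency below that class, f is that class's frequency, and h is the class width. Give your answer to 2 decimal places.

N = 92; target position k = 10/100 · 92 = 9.2.
Cumulative frequencies: 12, 25, 36, 59, 68, 92.
Observation 9.2 falls in the class 500 – <750.
L = 500, CF = 0, f = 12, h = 250.
P10 = 500 + ((9.2 − 0)/12)·250 = 500 + 191.667 = 691.667.

691.67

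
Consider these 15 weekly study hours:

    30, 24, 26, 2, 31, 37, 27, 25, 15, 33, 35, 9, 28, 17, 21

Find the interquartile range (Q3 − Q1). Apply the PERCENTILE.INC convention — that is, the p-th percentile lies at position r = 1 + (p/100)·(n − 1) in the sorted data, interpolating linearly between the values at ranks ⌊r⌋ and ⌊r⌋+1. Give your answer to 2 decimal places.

Sorted: 2, 9, 15, 17, 21, 24, 25, 26, 27, 28, 30, 31, 33, 35, 37.
n = 15.
P25: r = 4.5; ranks 4–5 are 17, 21; interpolating gives 19.
P75: r = 11.5; ranks 11–12 are 30, 31; interpolating gives 30.5.
Difference: 30.5 − 19 = 11.5.

11.50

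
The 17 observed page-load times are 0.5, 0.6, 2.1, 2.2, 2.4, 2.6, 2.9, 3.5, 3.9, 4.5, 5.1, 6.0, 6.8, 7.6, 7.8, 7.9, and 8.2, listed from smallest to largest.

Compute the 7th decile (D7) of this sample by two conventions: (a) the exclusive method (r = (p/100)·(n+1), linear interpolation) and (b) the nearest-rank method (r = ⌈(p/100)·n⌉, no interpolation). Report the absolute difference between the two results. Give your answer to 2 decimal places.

n = 17.
(a) r = 12.6; between ranks 12 (6.0) and 13 (6.8): 6.48.
(b) the nearest-rank method: rank 12 → 6.
|6.48 − 6| = 0.48.

0.48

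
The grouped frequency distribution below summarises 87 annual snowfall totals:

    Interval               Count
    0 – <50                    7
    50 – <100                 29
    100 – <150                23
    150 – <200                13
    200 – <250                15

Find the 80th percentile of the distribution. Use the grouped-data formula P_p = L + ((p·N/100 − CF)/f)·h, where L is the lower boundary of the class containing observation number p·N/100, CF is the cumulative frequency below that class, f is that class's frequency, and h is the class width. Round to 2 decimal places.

190.77

N = 87; target position k = 80/100 · 87 = 69.6.
Cumulative frequencies: 7, 36, 59, 72, 87.
Observation 69.6 falls in the class 150 – <200.
L = 150, CF = 59, f = 13, h = 50.
P80 = 150 + ((69.6 − 59)/13)·50 = 150 + 40.7692 = 190.769.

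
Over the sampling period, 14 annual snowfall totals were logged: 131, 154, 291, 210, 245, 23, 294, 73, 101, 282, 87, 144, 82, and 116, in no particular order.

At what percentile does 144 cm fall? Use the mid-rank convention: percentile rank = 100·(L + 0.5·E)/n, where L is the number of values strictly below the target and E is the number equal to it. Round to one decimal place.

Sorted: 23, 73, 82, 87, 101, 116, 131, 144, 154, 210, 245, 282, 291, 294.
Count below 144: L = 7; count equal: E = 1; n = 14.
Percentile rank = 100·(7 + 0.5·1)/14 = 100·7.5/14 = 53.57.

53.6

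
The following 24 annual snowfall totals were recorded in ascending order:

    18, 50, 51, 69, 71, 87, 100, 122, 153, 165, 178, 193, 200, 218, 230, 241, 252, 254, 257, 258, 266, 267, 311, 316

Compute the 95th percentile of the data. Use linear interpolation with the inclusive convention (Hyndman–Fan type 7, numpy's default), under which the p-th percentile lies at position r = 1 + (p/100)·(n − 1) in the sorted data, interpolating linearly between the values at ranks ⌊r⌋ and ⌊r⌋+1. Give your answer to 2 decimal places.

n = 24.
r = 1 + (95/100)·(24 − 1) = 1 + 21.85 = 22.85.
Rank 22 is 267 and rank 23 is 311.
Interpolate: 267 + 0.85·(311 − 267) = 267 + 0.85·44 = 304.4.

304.40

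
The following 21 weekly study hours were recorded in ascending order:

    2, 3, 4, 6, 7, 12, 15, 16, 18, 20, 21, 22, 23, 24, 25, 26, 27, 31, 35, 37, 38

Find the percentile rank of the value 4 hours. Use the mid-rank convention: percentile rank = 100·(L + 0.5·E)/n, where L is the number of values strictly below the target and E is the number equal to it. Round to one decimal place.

Count below 4: L = 2; count equal: E = 1; n = 21.
Percentile rank = 100·(2 + 0.5·1)/21 = 100·2.5/21 = 11.9.

11.9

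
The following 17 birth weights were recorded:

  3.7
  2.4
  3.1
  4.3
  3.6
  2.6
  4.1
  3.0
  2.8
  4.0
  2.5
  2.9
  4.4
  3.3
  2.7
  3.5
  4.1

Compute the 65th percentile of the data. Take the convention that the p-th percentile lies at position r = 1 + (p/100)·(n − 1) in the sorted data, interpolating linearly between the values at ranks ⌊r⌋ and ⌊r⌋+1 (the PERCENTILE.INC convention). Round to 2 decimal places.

Sorted: 2.4, 2.5, 2.6, 2.7, 2.8, 2.9, 3.0, 3.1, 3.3, 3.5, 3.6, 3.7, 4.0, 4.1, 4.1, 4.3, 4.4.
n = 17.
r = 1 + (65/100)·(17 − 1) = 1 + 10.4 = 11.4.
Rank 11 is 3.6 and rank 12 is 3.7.
Interpolate: 3.6 + 0.4·(3.7 − 3.6) = 3.6 + 0.4·0.1 = 3.64.

3.64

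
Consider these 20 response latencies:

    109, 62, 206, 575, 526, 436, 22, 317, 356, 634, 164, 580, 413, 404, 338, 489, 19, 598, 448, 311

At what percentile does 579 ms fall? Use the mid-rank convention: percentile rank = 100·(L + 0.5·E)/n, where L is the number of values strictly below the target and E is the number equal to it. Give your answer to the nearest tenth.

Sorted: 19, 22, 62, 109, 164, 206, 311, 317, 338, 356, 404, 413, 436, 448, 489, 526, 575, 580, 598, 634.
Count below 579: L = 17; count equal: E = 0; n = 20.
Percentile rank = 100·(17 + 0.5·0)/20 = 100·17/20 = 85.

85.0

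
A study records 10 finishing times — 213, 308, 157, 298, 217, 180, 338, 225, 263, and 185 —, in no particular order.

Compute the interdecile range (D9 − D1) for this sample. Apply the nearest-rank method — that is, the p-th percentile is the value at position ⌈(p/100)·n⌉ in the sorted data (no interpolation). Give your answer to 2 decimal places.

151.00

Sorted: 157, 180, 185, 213, 217, 225, 263, 298, 308, 338.
n = 10.
P10: rank ⌈10/100·10⌉ = 1 → 157.
P90: rank ⌈90/100·10⌉ = 9 → 308.
Difference: 308 − 157 = 151.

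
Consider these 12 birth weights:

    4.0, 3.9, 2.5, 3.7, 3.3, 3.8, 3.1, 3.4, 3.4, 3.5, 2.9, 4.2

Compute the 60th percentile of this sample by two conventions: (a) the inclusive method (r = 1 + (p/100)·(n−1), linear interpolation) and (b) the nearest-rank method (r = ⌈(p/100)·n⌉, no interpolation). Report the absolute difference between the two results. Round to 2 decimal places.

0.08

Sorted: 2.5, 2.9, 3.1, 3.3, 3.4, 3.4, 3.5, 3.7, 3.8, 3.9, 4.0, 4.2.
n = 12.
(a) r = 7.6; between ranks 7 (3.5) and 8 (3.7): 3.62.
(b) the nearest-rank method: rank 8 → 3.7.
|3.62 − 3.7| = 0.08.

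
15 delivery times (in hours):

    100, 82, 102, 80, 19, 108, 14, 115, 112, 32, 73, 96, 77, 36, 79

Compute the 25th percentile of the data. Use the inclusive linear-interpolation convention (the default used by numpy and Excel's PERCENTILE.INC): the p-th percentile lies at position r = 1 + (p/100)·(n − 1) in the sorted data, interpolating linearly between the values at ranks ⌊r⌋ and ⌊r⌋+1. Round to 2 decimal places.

Sorted: 14, 19, 32, 36, 73, 77, 79, 80, 82, 96, 100, 102, 108, 112, 115.
n = 15.
r = 1 + (25/100)·(15 − 1) = 1 + 3.5 = 4.5.
Rank 4 is 36 and rank 5 is 73.
Interpolate: 36 + 0.5·(73 − 36) = 36 + 0.5·37 = 54.5.

54.50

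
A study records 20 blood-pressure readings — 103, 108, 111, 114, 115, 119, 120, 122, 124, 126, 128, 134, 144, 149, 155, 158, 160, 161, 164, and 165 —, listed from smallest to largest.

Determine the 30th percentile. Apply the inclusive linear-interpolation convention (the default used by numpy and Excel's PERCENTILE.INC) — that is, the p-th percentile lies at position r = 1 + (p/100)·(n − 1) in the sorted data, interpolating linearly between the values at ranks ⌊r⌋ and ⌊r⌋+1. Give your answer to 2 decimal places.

119.70

n = 20.
r = 1 + (30/100)·(20 − 1) = 1 + 5.7 = 6.7.
Rank 6 is 119 and rank 7 is 120.
Interpolate: 119 + 0.7·(120 − 119) = 119 + 0.7·1 = 119.7.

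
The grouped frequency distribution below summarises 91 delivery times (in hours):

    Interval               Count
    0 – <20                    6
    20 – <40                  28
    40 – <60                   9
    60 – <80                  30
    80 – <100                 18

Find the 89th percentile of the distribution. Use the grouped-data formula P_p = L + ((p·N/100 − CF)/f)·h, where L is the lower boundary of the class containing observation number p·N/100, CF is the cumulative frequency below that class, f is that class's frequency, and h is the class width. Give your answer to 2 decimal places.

N = 91; target position k = 89/100 · 91 = 80.99.
Cumulative frequencies: 6, 34, 43, 73, 91.
Observation 80.99 falls in the class 80 – <100.
L = 80, CF = 73, f = 18, h = 20.
P89 = 80 + ((80.99 − 73)/18)·20 = 80 + 8.87778 = 88.8778.

88.88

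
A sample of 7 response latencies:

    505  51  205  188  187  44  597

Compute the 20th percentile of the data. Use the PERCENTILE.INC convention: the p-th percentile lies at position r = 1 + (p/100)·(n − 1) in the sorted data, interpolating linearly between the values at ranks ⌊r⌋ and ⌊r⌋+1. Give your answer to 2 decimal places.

78.20

Sorted: 44, 51, 187, 188, 205, 505, 597.
n = 7.
r = 1 + (20/100)·(7 − 1) = 1 + 1.2 = 2.2.
Rank 2 is 51 and rank 3 is 187.
Interpolate: 51 + 0.2·(187 − 51) = 51 + 0.2·136 = 78.2.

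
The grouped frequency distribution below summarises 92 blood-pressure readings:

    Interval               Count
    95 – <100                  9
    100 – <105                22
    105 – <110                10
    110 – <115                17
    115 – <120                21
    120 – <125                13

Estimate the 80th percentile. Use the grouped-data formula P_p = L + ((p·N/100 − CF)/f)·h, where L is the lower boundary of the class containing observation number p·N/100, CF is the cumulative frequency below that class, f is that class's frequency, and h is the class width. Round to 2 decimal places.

118.71

N = 92; target position k = 80/100 · 92 = 73.6.
Cumulative frequencies: 9, 31, 41, 58, 79, 92.
Observation 73.6 falls in the class 115 – <120.
L = 115, CF = 58, f = 21, h = 5.
P80 = 115 + ((73.6 − 58)/21)·5 = 115 + 3.71429 = 118.714.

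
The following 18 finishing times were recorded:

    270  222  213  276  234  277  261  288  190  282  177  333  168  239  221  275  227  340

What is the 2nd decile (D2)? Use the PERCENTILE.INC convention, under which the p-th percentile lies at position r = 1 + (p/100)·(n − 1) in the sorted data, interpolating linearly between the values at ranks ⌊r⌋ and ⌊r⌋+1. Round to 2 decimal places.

Sorted: 168, 177, 190, 213, 221, 222, 227, 234, 239, 261, 270, 275, 276, 277, 282, 288, 333, 340.
n = 18.
r = 1 + (20/100)·(18 − 1) = 1 + 3.4 = 4.4.
Rank 4 is 213 and rank 5 is 221.
Interpolate: 213 + 0.4·(221 − 213) = 213 + 0.4·8 = 216.2.

216.20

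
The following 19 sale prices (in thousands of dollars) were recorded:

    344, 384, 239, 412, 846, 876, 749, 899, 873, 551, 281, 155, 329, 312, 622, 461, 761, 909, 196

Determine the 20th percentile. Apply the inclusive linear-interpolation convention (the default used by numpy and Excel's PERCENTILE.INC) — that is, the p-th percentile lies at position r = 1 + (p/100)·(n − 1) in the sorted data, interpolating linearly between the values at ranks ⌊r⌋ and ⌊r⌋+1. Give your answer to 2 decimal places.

Sorted: 155, 196, 239, 281, 312, 329, 344, 384, 412, 461, 551, 622, 749, 761, 846, 873, 876, 899, 909.
n = 19.
r = 1 + (20/100)·(19 − 1) = 1 + 3.6 = 4.6.
Rank 4 is 281 and rank 5 is 312.
Interpolate: 281 + 0.6·(312 − 281) = 281 + 0.6·31 = 299.6.

299.60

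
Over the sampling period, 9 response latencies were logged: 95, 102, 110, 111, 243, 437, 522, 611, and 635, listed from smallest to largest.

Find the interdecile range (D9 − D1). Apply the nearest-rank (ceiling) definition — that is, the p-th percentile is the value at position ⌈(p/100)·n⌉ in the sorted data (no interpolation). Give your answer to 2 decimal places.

n = 9.
P10: rank ⌈10/100·9⌉ = 1 → 95.
P90: rank ⌈90/100·9⌉ = 9 → 635.
Difference: 635 − 95 = 540.

540.00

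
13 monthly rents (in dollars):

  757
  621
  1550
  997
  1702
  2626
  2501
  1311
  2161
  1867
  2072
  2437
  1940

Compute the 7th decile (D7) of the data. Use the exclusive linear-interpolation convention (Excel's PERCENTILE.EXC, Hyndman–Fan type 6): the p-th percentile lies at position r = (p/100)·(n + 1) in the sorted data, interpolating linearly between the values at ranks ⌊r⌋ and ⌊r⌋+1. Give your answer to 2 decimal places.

Sorted: 621, 757, 997, 1311, 1550, 1702, 1867, 1940, 2072, 2161, 2437, 2501, 2626.
n = 13.
r = (70/100)·(13 + 1) = 9.8.
Rank 9 is 2072 and rank 10 is 2161.
Interpolate: 2072 + 0.8·(2161 − 2072) = 2072 + 0.8·89 = 2143.2.

2143.20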